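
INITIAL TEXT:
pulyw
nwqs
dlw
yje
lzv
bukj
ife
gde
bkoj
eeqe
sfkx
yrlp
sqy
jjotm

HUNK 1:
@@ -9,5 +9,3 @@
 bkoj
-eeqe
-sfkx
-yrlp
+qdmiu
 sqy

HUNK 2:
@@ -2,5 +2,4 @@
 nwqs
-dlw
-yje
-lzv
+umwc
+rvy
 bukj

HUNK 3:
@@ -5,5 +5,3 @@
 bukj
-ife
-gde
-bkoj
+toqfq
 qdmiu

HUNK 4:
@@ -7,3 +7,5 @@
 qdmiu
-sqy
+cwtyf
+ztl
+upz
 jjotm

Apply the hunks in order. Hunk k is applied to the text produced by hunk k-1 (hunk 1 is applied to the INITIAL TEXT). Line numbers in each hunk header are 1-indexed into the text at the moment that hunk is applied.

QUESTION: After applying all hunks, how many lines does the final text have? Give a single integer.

Answer: 11

Derivation:
Hunk 1: at line 9 remove [eeqe,sfkx,yrlp] add [qdmiu] -> 12 lines: pulyw nwqs dlw yje lzv bukj ife gde bkoj qdmiu sqy jjotm
Hunk 2: at line 2 remove [dlw,yje,lzv] add [umwc,rvy] -> 11 lines: pulyw nwqs umwc rvy bukj ife gde bkoj qdmiu sqy jjotm
Hunk 3: at line 5 remove [ife,gde,bkoj] add [toqfq] -> 9 lines: pulyw nwqs umwc rvy bukj toqfq qdmiu sqy jjotm
Hunk 4: at line 7 remove [sqy] add [cwtyf,ztl,upz] -> 11 lines: pulyw nwqs umwc rvy bukj toqfq qdmiu cwtyf ztl upz jjotm
Final line count: 11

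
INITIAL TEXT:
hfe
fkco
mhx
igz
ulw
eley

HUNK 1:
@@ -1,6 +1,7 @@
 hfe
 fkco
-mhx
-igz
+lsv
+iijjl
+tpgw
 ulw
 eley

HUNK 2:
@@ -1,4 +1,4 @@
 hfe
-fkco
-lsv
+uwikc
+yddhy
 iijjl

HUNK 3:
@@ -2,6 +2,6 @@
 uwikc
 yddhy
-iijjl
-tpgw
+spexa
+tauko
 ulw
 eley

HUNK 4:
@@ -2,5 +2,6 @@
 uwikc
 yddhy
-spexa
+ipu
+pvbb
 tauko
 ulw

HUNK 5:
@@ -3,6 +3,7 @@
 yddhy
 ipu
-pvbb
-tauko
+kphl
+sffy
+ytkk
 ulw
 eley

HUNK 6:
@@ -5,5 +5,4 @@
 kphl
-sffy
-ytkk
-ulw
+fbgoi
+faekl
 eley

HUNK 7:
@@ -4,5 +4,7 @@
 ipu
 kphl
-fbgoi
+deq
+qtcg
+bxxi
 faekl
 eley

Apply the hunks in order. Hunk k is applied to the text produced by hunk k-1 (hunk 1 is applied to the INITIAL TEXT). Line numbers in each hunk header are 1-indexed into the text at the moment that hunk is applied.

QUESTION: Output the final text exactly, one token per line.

Hunk 1: at line 1 remove [mhx,igz] add [lsv,iijjl,tpgw] -> 7 lines: hfe fkco lsv iijjl tpgw ulw eley
Hunk 2: at line 1 remove [fkco,lsv] add [uwikc,yddhy] -> 7 lines: hfe uwikc yddhy iijjl tpgw ulw eley
Hunk 3: at line 2 remove [iijjl,tpgw] add [spexa,tauko] -> 7 lines: hfe uwikc yddhy spexa tauko ulw eley
Hunk 4: at line 2 remove [spexa] add [ipu,pvbb] -> 8 lines: hfe uwikc yddhy ipu pvbb tauko ulw eley
Hunk 5: at line 3 remove [pvbb,tauko] add [kphl,sffy,ytkk] -> 9 lines: hfe uwikc yddhy ipu kphl sffy ytkk ulw eley
Hunk 6: at line 5 remove [sffy,ytkk,ulw] add [fbgoi,faekl] -> 8 lines: hfe uwikc yddhy ipu kphl fbgoi faekl eley
Hunk 7: at line 4 remove [fbgoi] add [deq,qtcg,bxxi] -> 10 lines: hfe uwikc yddhy ipu kphl deq qtcg bxxi faekl eley

Answer: hfe
uwikc
yddhy
ipu
kphl
deq
qtcg
bxxi
faekl
eley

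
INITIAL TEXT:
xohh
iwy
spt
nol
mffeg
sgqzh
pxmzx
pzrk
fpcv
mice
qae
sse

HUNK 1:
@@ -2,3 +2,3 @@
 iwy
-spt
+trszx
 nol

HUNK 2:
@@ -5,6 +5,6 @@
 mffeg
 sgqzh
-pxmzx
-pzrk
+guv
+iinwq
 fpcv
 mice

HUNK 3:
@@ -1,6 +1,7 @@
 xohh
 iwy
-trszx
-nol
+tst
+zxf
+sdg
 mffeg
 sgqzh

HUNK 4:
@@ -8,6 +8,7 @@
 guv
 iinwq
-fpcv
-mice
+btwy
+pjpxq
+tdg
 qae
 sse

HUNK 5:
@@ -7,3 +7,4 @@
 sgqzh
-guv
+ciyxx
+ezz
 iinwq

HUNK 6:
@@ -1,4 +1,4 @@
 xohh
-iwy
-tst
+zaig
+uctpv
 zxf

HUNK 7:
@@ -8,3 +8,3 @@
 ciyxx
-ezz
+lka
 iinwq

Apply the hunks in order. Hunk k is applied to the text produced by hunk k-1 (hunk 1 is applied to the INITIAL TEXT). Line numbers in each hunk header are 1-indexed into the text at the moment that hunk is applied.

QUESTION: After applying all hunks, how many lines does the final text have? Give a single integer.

Answer: 15

Derivation:
Hunk 1: at line 2 remove [spt] add [trszx] -> 12 lines: xohh iwy trszx nol mffeg sgqzh pxmzx pzrk fpcv mice qae sse
Hunk 2: at line 5 remove [pxmzx,pzrk] add [guv,iinwq] -> 12 lines: xohh iwy trszx nol mffeg sgqzh guv iinwq fpcv mice qae sse
Hunk 3: at line 1 remove [trszx,nol] add [tst,zxf,sdg] -> 13 lines: xohh iwy tst zxf sdg mffeg sgqzh guv iinwq fpcv mice qae sse
Hunk 4: at line 8 remove [fpcv,mice] add [btwy,pjpxq,tdg] -> 14 lines: xohh iwy tst zxf sdg mffeg sgqzh guv iinwq btwy pjpxq tdg qae sse
Hunk 5: at line 7 remove [guv] add [ciyxx,ezz] -> 15 lines: xohh iwy tst zxf sdg mffeg sgqzh ciyxx ezz iinwq btwy pjpxq tdg qae sse
Hunk 6: at line 1 remove [iwy,tst] add [zaig,uctpv] -> 15 lines: xohh zaig uctpv zxf sdg mffeg sgqzh ciyxx ezz iinwq btwy pjpxq tdg qae sse
Hunk 7: at line 8 remove [ezz] add [lka] -> 15 lines: xohh zaig uctpv zxf sdg mffeg sgqzh ciyxx lka iinwq btwy pjpxq tdg qae sse
Final line count: 15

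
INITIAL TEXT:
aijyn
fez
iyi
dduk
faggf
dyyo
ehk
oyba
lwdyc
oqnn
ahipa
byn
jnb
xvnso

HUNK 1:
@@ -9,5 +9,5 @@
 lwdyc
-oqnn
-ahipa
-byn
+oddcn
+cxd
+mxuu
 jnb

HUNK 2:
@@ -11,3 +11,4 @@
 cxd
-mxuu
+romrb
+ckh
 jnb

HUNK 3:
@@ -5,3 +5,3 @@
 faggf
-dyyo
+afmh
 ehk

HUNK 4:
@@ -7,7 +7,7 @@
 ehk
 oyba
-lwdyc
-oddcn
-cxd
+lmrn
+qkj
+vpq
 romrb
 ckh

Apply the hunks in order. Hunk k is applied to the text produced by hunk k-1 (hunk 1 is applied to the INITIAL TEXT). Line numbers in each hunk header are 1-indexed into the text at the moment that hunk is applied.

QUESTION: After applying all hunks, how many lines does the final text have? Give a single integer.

Answer: 15

Derivation:
Hunk 1: at line 9 remove [oqnn,ahipa,byn] add [oddcn,cxd,mxuu] -> 14 lines: aijyn fez iyi dduk faggf dyyo ehk oyba lwdyc oddcn cxd mxuu jnb xvnso
Hunk 2: at line 11 remove [mxuu] add [romrb,ckh] -> 15 lines: aijyn fez iyi dduk faggf dyyo ehk oyba lwdyc oddcn cxd romrb ckh jnb xvnso
Hunk 3: at line 5 remove [dyyo] add [afmh] -> 15 lines: aijyn fez iyi dduk faggf afmh ehk oyba lwdyc oddcn cxd romrb ckh jnb xvnso
Hunk 4: at line 7 remove [lwdyc,oddcn,cxd] add [lmrn,qkj,vpq] -> 15 lines: aijyn fez iyi dduk faggf afmh ehk oyba lmrn qkj vpq romrb ckh jnb xvnso
Final line count: 15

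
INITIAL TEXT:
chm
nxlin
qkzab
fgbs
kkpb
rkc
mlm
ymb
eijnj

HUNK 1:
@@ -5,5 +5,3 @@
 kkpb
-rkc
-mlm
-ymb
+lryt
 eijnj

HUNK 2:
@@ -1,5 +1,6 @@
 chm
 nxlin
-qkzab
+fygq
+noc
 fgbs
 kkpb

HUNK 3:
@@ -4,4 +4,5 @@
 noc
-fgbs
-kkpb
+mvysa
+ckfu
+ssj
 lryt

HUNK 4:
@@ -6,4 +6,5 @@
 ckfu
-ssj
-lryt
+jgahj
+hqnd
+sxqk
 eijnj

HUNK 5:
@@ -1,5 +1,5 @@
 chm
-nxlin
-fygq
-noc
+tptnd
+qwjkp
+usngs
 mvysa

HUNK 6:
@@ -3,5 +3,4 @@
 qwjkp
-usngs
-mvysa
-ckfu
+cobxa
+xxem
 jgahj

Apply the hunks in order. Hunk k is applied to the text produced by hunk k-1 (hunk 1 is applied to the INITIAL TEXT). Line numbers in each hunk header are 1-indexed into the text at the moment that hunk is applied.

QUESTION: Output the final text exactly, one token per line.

Answer: chm
tptnd
qwjkp
cobxa
xxem
jgahj
hqnd
sxqk
eijnj

Derivation:
Hunk 1: at line 5 remove [rkc,mlm,ymb] add [lryt] -> 7 lines: chm nxlin qkzab fgbs kkpb lryt eijnj
Hunk 2: at line 1 remove [qkzab] add [fygq,noc] -> 8 lines: chm nxlin fygq noc fgbs kkpb lryt eijnj
Hunk 3: at line 4 remove [fgbs,kkpb] add [mvysa,ckfu,ssj] -> 9 lines: chm nxlin fygq noc mvysa ckfu ssj lryt eijnj
Hunk 4: at line 6 remove [ssj,lryt] add [jgahj,hqnd,sxqk] -> 10 lines: chm nxlin fygq noc mvysa ckfu jgahj hqnd sxqk eijnj
Hunk 5: at line 1 remove [nxlin,fygq,noc] add [tptnd,qwjkp,usngs] -> 10 lines: chm tptnd qwjkp usngs mvysa ckfu jgahj hqnd sxqk eijnj
Hunk 6: at line 3 remove [usngs,mvysa,ckfu] add [cobxa,xxem] -> 9 lines: chm tptnd qwjkp cobxa xxem jgahj hqnd sxqk eijnj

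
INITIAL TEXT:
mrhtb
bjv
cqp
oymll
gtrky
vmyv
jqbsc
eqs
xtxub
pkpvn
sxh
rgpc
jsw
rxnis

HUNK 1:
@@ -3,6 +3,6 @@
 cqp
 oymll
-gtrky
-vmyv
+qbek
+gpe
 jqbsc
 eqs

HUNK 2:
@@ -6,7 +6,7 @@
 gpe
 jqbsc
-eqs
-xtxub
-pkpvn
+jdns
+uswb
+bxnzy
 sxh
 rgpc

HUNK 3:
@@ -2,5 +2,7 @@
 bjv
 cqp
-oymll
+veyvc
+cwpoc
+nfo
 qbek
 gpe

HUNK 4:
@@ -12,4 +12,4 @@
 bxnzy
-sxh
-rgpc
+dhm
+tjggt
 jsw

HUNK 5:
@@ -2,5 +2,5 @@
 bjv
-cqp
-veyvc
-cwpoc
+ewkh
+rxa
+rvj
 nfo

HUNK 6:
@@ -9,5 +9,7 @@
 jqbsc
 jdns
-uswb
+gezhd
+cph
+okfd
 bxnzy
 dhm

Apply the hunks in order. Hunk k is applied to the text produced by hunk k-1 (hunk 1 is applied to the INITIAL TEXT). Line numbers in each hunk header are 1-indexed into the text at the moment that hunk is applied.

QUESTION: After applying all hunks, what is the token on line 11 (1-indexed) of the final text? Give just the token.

Answer: gezhd

Derivation:
Hunk 1: at line 3 remove [gtrky,vmyv] add [qbek,gpe] -> 14 lines: mrhtb bjv cqp oymll qbek gpe jqbsc eqs xtxub pkpvn sxh rgpc jsw rxnis
Hunk 2: at line 6 remove [eqs,xtxub,pkpvn] add [jdns,uswb,bxnzy] -> 14 lines: mrhtb bjv cqp oymll qbek gpe jqbsc jdns uswb bxnzy sxh rgpc jsw rxnis
Hunk 3: at line 2 remove [oymll] add [veyvc,cwpoc,nfo] -> 16 lines: mrhtb bjv cqp veyvc cwpoc nfo qbek gpe jqbsc jdns uswb bxnzy sxh rgpc jsw rxnis
Hunk 4: at line 12 remove [sxh,rgpc] add [dhm,tjggt] -> 16 lines: mrhtb bjv cqp veyvc cwpoc nfo qbek gpe jqbsc jdns uswb bxnzy dhm tjggt jsw rxnis
Hunk 5: at line 2 remove [cqp,veyvc,cwpoc] add [ewkh,rxa,rvj] -> 16 lines: mrhtb bjv ewkh rxa rvj nfo qbek gpe jqbsc jdns uswb bxnzy dhm tjggt jsw rxnis
Hunk 6: at line 9 remove [uswb] add [gezhd,cph,okfd] -> 18 lines: mrhtb bjv ewkh rxa rvj nfo qbek gpe jqbsc jdns gezhd cph okfd bxnzy dhm tjggt jsw rxnis
Final line 11: gezhd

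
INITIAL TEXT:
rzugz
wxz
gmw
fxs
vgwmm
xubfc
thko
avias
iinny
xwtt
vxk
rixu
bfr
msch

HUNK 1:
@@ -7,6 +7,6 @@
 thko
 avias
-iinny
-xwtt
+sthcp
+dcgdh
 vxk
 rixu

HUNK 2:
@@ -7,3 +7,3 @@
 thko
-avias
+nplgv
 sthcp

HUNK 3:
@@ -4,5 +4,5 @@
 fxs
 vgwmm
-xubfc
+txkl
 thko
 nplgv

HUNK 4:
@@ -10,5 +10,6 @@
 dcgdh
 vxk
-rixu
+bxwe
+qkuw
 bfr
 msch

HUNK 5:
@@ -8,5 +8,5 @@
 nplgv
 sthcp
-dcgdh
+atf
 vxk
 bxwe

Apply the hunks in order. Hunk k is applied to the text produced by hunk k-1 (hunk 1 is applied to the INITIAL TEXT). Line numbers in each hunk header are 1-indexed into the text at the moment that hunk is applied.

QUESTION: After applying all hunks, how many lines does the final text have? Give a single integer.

Answer: 15

Derivation:
Hunk 1: at line 7 remove [iinny,xwtt] add [sthcp,dcgdh] -> 14 lines: rzugz wxz gmw fxs vgwmm xubfc thko avias sthcp dcgdh vxk rixu bfr msch
Hunk 2: at line 7 remove [avias] add [nplgv] -> 14 lines: rzugz wxz gmw fxs vgwmm xubfc thko nplgv sthcp dcgdh vxk rixu bfr msch
Hunk 3: at line 4 remove [xubfc] add [txkl] -> 14 lines: rzugz wxz gmw fxs vgwmm txkl thko nplgv sthcp dcgdh vxk rixu bfr msch
Hunk 4: at line 10 remove [rixu] add [bxwe,qkuw] -> 15 lines: rzugz wxz gmw fxs vgwmm txkl thko nplgv sthcp dcgdh vxk bxwe qkuw bfr msch
Hunk 5: at line 8 remove [dcgdh] add [atf] -> 15 lines: rzugz wxz gmw fxs vgwmm txkl thko nplgv sthcp atf vxk bxwe qkuw bfr msch
Final line count: 15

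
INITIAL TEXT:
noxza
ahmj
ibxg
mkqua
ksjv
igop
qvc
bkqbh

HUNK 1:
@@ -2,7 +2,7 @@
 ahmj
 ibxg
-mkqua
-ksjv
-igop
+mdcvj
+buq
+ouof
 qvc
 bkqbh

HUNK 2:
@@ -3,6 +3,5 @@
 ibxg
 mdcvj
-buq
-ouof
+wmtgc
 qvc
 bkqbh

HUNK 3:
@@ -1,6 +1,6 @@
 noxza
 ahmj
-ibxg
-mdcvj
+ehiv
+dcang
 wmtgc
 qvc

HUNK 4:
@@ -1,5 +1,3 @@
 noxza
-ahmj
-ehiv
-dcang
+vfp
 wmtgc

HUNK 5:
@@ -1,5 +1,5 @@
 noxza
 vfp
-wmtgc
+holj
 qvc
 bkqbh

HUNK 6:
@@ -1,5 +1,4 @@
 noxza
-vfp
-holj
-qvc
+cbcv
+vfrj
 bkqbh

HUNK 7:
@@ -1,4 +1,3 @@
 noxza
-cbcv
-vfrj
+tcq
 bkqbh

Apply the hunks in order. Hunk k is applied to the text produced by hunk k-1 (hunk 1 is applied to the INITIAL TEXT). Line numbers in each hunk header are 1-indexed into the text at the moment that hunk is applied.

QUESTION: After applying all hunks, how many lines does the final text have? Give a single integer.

Hunk 1: at line 2 remove [mkqua,ksjv,igop] add [mdcvj,buq,ouof] -> 8 lines: noxza ahmj ibxg mdcvj buq ouof qvc bkqbh
Hunk 2: at line 3 remove [buq,ouof] add [wmtgc] -> 7 lines: noxza ahmj ibxg mdcvj wmtgc qvc bkqbh
Hunk 3: at line 1 remove [ibxg,mdcvj] add [ehiv,dcang] -> 7 lines: noxza ahmj ehiv dcang wmtgc qvc bkqbh
Hunk 4: at line 1 remove [ahmj,ehiv,dcang] add [vfp] -> 5 lines: noxza vfp wmtgc qvc bkqbh
Hunk 5: at line 1 remove [wmtgc] add [holj] -> 5 lines: noxza vfp holj qvc bkqbh
Hunk 6: at line 1 remove [vfp,holj,qvc] add [cbcv,vfrj] -> 4 lines: noxza cbcv vfrj bkqbh
Hunk 7: at line 1 remove [cbcv,vfrj] add [tcq] -> 3 lines: noxza tcq bkqbh
Final line count: 3

Answer: 3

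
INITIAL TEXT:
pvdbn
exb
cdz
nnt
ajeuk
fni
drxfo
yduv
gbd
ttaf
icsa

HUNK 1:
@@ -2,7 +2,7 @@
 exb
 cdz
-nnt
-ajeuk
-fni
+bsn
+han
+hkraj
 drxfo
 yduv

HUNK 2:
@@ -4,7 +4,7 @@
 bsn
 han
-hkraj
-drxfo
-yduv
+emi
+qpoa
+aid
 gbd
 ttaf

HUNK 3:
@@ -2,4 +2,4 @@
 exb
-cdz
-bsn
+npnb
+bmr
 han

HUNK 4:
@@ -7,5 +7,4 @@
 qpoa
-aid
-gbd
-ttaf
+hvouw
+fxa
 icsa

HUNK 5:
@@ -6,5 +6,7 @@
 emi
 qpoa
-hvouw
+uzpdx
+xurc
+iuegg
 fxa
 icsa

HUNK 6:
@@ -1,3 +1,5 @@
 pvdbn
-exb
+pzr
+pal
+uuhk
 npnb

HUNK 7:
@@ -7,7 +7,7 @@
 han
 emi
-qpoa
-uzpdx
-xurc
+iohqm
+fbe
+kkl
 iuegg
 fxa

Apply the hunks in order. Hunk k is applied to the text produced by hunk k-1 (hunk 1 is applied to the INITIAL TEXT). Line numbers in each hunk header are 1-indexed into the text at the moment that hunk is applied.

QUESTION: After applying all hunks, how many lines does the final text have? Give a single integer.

Hunk 1: at line 2 remove [nnt,ajeuk,fni] add [bsn,han,hkraj] -> 11 lines: pvdbn exb cdz bsn han hkraj drxfo yduv gbd ttaf icsa
Hunk 2: at line 4 remove [hkraj,drxfo,yduv] add [emi,qpoa,aid] -> 11 lines: pvdbn exb cdz bsn han emi qpoa aid gbd ttaf icsa
Hunk 3: at line 2 remove [cdz,bsn] add [npnb,bmr] -> 11 lines: pvdbn exb npnb bmr han emi qpoa aid gbd ttaf icsa
Hunk 4: at line 7 remove [aid,gbd,ttaf] add [hvouw,fxa] -> 10 lines: pvdbn exb npnb bmr han emi qpoa hvouw fxa icsa
Hunk 5: at line 6 remove [hvouw] add [uzpdx,xurc,iuegg] -> 12 lines: pvdbn exb npnb bmr han emi qpoa uzpdx xurc iuegg fxa icsa
Hunk 6: at line 1 remove [exb] add [pzr,pal,uuhk] -> 14 lines: pvdbn pzr pal uuhk npnb bmr han emi qpoa uzpdx xurc iuegg fxa icsa
Hunk 7: at line 7 remove [qpoa,uzpdx,xurc] add [iohqm,fbe,kkl] -> 14 lines: pvdbn pzr pal uuhk npnb bmr han emi iohqm fbe kkl iuegg fxa icsa
Final line count: 14

Answer: 14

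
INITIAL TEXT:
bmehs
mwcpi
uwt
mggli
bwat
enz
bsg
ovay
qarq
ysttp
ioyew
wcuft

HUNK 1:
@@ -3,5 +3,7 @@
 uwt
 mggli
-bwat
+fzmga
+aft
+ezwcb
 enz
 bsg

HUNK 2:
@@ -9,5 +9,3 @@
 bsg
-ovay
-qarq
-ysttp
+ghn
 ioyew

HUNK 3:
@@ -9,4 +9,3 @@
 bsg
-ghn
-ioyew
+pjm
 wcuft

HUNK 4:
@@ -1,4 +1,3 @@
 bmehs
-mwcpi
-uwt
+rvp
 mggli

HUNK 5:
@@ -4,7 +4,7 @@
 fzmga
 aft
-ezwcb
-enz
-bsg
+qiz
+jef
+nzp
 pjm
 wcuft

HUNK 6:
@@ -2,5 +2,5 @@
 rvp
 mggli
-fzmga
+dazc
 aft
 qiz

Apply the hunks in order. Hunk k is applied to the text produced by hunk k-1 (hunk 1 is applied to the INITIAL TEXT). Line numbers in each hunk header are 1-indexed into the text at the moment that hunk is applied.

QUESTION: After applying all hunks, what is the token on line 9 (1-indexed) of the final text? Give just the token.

Hunk 1: at line 3 remove [bwat] add [fzmga,aft,ezwcb] -> 14 lines: bmehs mwcpi uwt mggli fzmga aft ezwcb enz bsg ovay qarq ysttp ioyew wcuft
Hunk 2: at line 9 remove [ovay,qarq,ysttp] add [ghn] -> 12 lines: bmehs mwcpi uwt mggli fzmga aft ezwcb enz bsg ghn ioyew wcuft
Hunk 3: at line 9 remove [ghn,ioyew] add [pjm] -> 11 lines: bmehs mwcpi uwt mggli fzmga aft ezwcb enz bsg pjm wcuft
Hunk 4: at line 1 remove [mwcpi,uwt] add [rvp] -> 10 lines: bmehs rvp mggli fzmga aft ezwcb enz bsg pjm wcuft
Hunk 5: at line 4 remove [ezwcb,enz,bsg] add [qiz,jef,nzp] -> 10 lines: bmehs rvp mggli fzmga aft qiz jef nzp pjm wcuft
Hunk 6: at line 2 remove [fzmga] add [dazc] -> 10 lines: bmehs rvp mggli dazc aft qiz jef nzp pjm wcuft
Final line 9: pjm

Answer: pjm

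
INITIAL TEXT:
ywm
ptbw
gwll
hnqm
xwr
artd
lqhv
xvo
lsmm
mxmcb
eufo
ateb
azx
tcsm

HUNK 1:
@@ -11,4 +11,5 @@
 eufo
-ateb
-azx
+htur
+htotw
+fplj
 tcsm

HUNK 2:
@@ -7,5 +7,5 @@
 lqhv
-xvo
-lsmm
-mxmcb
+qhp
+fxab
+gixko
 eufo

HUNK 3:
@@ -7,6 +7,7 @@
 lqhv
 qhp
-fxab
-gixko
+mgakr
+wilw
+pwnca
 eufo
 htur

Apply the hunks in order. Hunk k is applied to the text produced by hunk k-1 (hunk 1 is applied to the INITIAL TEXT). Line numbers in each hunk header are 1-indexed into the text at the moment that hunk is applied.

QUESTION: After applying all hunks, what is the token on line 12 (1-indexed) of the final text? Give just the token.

Answer: eufo

Derivation:
Hunk 1: at line 11 remove [ateb,azx] add [htur,htotw,fplj] -> 15 lines: ywm ptbw gwll hnqm xwr artd lqhv xvo lsmm mxmcb eufo htur htotw fplj tcsm
Hunk 2: at line 7 remove [xvo,lsmm,mxmcb] add [qhp,fxab,gixko] -> 15 lines: ywm ptbw gwll hnqm xwr artd lqhv qhp fxab gixko eufo htur htotw fplj tcsm
Hunk 3: at line 7 remove [fxab,gixko] add [mgakr,wilw,pwnca] -> 16 lines: ywm ptbw gwll hnqm xwr artd lqhv qhp mgakr wilw pwnca eufo htur htotw fplj tcsm
Final line 12: eufo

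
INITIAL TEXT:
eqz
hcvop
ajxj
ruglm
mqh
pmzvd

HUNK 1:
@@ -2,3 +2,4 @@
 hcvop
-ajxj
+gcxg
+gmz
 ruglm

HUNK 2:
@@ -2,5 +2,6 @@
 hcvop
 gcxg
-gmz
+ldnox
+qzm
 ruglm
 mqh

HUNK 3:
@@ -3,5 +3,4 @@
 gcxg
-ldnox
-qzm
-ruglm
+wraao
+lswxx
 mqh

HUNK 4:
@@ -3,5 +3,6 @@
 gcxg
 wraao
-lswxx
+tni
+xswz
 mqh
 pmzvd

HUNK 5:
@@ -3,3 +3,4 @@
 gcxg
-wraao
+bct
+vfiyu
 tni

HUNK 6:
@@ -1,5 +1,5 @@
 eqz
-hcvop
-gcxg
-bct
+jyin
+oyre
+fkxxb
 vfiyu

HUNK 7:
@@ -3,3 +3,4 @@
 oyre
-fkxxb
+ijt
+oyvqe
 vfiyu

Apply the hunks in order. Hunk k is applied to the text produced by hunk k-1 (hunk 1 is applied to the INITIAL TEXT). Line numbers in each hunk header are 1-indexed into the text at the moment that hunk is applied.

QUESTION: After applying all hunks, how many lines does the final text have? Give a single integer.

Answer: 10

Derivation:
Hunk 1: at line 2 remove [ajxj] add [gcxg,gmz] -> 7 lines: eqz hcvop gcxg gmz ruglm mqh pmzvd
Hunk 2: at line 2 remove [gmz] add [ldnox,qzm] -> 8 lines: eqz hcvop gcxg ldnox qzm ruglm mqh pmzvd
Hunk 3: at line 3 remove [ldnox,qzm,ruglm] add [wraao,lswxx] -> 7 lines: eqz hcvop gcxg wraao lswxx mqh pmzvd
Hunk 4: at line 3 remove [lswxx] add [tni,xswz] -> 8 lines: eqz hcvop gcxg wraao tni xswz mqh pmzvd
Hunk 5: at line 3 remove [wraao] add [bct,vfiyu] -> 9 lines: eqz hcvop gcxg bct vfiyu tni xswz mqh pmzvd
Hunk 6: at line 1 remove [hcvop,gcxg,bct] add [jyin,oyre,fkxxb] -> 9 lines: eqz jyin oyre fkxxb vfiyu tni xswz mqh pmzvd
Hunk 7: at line 3 remove [fkxxb] add [ijt,oyvqe] -> 10 lines: eqz jyin oyre ijt oyvqe vfiyu tni xswz mqh pmzvd
Final line count: 10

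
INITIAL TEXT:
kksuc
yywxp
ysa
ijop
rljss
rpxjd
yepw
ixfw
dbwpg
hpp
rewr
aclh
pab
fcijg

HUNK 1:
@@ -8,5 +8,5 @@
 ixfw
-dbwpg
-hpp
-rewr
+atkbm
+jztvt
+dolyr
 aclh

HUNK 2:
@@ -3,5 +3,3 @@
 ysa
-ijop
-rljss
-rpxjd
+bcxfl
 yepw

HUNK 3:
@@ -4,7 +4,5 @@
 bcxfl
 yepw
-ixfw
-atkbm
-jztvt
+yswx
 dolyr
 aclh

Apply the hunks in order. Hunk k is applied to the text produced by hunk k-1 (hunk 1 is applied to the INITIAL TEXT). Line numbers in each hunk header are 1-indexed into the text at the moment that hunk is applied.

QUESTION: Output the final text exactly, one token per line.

Answer: kksuc
yywxp
ysa
bcxfl
yepw
yswx
dolyr
aclh
pab
fcijg

Derivation:
Hunk 1: at line 8 remove [dbwpg,hpp,rewr] add [atkbm,jztvt,dolyr] -> 14 lines: kksuc yywxp ysa ijop rljss rpxjd yepw ixfw atkbm jztvt dolyr aclh pab fcijg
Hunk 2: at line 3 remove [ijop,rljss,rpxjd] add [bcxfl] -> 12 lines: kksuc yywxp ysa bcxfl yepw ixfw atkbm jztvt dolyr aclh pab fcijg
Hunk 3: at line 4 remove [ixfw,atkbm,jztvt] add [yswx] -> 10 lines: kksuc yywxp ysa bcxfl yepw yswx dolyr aclh pab fcijg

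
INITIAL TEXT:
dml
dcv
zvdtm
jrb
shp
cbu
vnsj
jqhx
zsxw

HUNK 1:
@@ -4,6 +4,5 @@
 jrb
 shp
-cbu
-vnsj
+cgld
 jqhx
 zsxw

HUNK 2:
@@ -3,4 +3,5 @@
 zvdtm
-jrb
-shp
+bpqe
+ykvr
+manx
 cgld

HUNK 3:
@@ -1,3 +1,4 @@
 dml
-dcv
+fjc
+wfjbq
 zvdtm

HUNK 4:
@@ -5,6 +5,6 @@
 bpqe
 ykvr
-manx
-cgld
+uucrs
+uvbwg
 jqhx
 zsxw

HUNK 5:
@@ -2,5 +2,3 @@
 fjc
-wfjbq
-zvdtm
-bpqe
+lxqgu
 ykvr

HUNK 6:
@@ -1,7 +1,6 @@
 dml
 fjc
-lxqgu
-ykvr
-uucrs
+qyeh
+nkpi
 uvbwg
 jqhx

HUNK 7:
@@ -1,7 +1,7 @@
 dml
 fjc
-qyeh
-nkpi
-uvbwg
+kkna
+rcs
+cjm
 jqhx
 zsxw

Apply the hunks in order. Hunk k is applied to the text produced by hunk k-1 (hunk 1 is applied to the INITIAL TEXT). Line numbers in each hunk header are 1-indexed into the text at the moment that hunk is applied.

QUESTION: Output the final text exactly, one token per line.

Answer: dml
fjc
kkna
rcs
cjm
jqhx
zsxw

Derivation:
Hunk 1: at line 4 remove [cbu,vnsj] add [cgld] -> 8 lines: dml dcv zvdtm jrb shp cgld jqhx zsxw
Hunk 2: at line 3 remove [jrb,shp] add [bpqe,ykvr,manx] -> 9 lines: dml dcv zvdtm bpqe ykvr manx cgld jqhx zsxw
Hunk 3: at line 1 remove [dcv] add [fjc,wfjbq] -> 10 lines: dml fjc wfjbq zvdtm bpqe ykvr manx cgld jqhx zsxw
Hunk 4: at line 5 remove [manx,cgld] add [uucrs,uvbwg] -> 10 lines: dml fjc wfjbq zvdtm bpqe ykvr uucrs uvbwg jqhx zsxw
Hunk 5: at line 2 remove [wfjbq,zvdtm,bpqe] add [lxqgu] -> 8 lines: dml fjc lxqgu ykvr uucrs uvbwg jqhx zsxw
Hunk 6: at line 1 remove [lxqgu,ykvr,uucrs] add [qyeh,nkpi] -> 7 lines: dml fjc qyeh nkpi uvbwg jqhx zsxw
Hunk 7: at line 1 remove [qyeh,nkpi,uvbwg] add [kkna,rcs,cjm] -> 7 lines: dml fjc kkna rcs cjm jqhx zsxw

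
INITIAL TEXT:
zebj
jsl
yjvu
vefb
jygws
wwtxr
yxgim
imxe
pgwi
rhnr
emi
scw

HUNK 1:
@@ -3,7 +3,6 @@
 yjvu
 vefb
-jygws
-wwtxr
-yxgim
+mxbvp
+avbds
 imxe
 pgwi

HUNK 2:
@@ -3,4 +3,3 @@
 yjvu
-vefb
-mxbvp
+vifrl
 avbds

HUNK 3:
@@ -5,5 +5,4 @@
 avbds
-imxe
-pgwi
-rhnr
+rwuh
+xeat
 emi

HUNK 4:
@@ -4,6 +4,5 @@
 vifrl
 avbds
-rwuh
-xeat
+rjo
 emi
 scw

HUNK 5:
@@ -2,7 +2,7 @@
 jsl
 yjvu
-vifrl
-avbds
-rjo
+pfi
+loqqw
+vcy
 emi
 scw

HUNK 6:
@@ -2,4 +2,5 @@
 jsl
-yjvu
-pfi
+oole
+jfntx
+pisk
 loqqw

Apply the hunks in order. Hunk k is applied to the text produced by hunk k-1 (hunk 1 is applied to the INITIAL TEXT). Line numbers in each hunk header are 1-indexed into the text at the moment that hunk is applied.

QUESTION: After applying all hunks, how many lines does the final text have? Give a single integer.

Hunk 1: at line 3 remove [jygws,wwtxr,yxgim] add [mxbvp,avbds] -> 11 lines: zebj jsl yjvu vefb mxbvp avbds imxe pgwi rhnr emi scw
Hunk 2: at line 3 remove [vefb,mxbvp] add [vifrl] -> 10 lines: zebj jsl yjvu vifrl avbds imxe pgwi rhnr emi scw
Hunk 3: at line 5 remove [imxe,pgwi,rhnr] add [rwuh,xeat] -> 9 lines: zebj jsl yjvu vifrl avbds rwuh xeat emi scw
Hunk 4: at line 4 remove [rwuh,xeat] add [rjo] -> 8 lines: zebj jsl yjvu vifrl avbds rjo emi scw
Hunk 5: at line 2 remove [vifrl,avbds,rjo] add [pfi,loqqw,vcy] -> 8 lines: zebj jsl yjvu pfi loqqw vcy emi scw
Hunk 6: at line 2 remove [yjvu,pfi] add [oole,jfntx,pisk] -> 9 lines: zebj jsl oole jfntx pisk loqqw vcy emi scw
Final line count: 9

Answer: 9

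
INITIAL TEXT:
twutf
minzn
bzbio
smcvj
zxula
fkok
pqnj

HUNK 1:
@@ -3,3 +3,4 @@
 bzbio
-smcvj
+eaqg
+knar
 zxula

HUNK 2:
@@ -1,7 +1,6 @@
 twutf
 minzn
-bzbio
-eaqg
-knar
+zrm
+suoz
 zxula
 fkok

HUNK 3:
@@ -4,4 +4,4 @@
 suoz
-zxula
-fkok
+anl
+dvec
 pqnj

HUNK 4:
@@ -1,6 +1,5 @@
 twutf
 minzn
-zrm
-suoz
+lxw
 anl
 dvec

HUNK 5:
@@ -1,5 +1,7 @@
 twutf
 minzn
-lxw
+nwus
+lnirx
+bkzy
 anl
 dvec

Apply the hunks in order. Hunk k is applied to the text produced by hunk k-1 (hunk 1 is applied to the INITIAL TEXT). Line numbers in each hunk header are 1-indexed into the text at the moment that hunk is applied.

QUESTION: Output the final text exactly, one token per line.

Answer: twutf
minzn
nwus
lnirx
bkzy
anl
dvec
pqnj

Derivation:
Hunk 1: at line 3 remove [smcvj] add [eaqg,knar] -> 8 lines: twutf minzn bzbio eaqg knar zxula fkok pqnj
Hunk 2: at line 1 remove [bzbio,eaqg,knar] add [zrm,suoz] -> 7 lines: twutf minzn zrm suoz zxula fkok pqnj
Hunk 3: at line 4 remove [zxula,fkok] add [anl,dvec] -> 7 lines: twutf minzn zrm suoz anl dvec pqnj
Hunk 4: at line 1 remove [zrm,suoz] add [lxw] -> 6 lines: twutf minzn lxw anl dvec pqnj
Hunk 5: at line 1 remove [lxw] add [nwus,lnirx,bkzy] -> 8 lines: twutf minzn nwus lnirx bkzy anl dvec pqnj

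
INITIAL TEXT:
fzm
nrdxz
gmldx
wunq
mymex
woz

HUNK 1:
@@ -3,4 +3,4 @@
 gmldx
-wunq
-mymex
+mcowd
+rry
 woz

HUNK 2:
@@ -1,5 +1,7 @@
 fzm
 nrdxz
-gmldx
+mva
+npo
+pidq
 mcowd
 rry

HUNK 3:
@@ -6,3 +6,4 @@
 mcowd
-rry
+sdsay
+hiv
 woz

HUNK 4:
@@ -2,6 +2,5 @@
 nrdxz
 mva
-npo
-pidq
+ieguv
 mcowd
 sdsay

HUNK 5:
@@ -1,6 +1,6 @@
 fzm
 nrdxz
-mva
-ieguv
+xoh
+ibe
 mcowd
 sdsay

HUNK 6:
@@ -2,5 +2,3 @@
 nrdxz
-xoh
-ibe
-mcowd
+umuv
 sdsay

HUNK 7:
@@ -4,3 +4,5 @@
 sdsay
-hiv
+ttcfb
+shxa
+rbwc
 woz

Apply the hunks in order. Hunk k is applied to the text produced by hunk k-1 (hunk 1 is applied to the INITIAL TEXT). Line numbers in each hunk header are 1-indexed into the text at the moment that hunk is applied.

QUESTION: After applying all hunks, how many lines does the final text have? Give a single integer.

Hunk 1: at line 3 remove [wunq,mymex] add [mcowd,rry] -> 6 lines: fzm nrdxz gmldx mcowd rry woz
Hunk 2: at line 1 remove [gmldx] add [mva,npo,pidq] -> 8 lines: fzm nrdxz mva npo pidq mcowd rry woz
Hunk 3: at line 6 remove [rry] add [sdsay,hiv] -> 9 lines: fzm nrdxz mva npo pidq mcowd sdsay hiv woz
Hunk 4: at line 2 remove [npo,pidq] add [ieguv] -> 8 lines: fzm nrdxz mva ieguv mcowd sdsay hiv woz
Hunk 5: at line 1 remove [mva,ieguv] add [xoh,ibe] -> 8 lines: fzm nrdxz xoh ibe mcowd sdsay hiv woz
Hunk 6: at line 2 remove [xoh,ibe,mcowd] add [umuv] -> 6 lines: fzm nrdxz umuv sdsay hiv woz
Hunk 7: at line 4 remove [hiv] add [ttcfb,shxa,rbwc] -> 8 lines: fzm nrdxz umuv sdsay ttcfb shxa rbwc woz
Final line count: 8

Answer: 8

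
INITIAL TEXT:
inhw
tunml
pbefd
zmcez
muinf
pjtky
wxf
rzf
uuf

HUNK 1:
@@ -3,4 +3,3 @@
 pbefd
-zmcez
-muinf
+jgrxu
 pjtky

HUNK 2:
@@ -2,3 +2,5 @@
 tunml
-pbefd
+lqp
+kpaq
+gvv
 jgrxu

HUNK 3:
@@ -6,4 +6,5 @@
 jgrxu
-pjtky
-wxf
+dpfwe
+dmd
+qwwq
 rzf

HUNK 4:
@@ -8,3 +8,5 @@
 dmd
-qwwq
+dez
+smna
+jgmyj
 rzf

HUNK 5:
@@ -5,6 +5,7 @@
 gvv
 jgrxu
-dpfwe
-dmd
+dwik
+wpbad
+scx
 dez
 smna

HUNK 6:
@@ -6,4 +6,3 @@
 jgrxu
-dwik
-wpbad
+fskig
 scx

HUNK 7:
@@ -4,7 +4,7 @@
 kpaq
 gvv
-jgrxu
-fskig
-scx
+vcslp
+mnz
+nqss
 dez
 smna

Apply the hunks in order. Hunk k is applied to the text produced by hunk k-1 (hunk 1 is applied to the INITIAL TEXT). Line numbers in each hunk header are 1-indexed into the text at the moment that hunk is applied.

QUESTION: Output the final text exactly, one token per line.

Answer: inhw
tunml
lqp
kpaq
gvv
vcslp
mnz
nqss
dez
smna
jgmyj
rzf
uuf

Derivation:
Hunk 1: at line 3 remove [zmcez,muinf] add [jgrxu] -> 8 lines: inhw tunml pbefd jgrxu pjtky wxf rzf uuf
Hunk 2: at line 2 remove [pbefd] add [lqp,kpaq,gvv] -> 10 lines: inhw tunml lqp kpaq gvv jgrxu pjtky wxf rzf uuf
Hunk 3: at line 6 remove [pjtky,wxf] add [dpfwe,dmd,qwwq] -> 11 lines: inhw tunml lqp kpaq gvv jgrxu dpfwe dmd qwwq rzf uuf
Hunk 4: at line 8 remove [qwwq] add [dez,smna,jgmyj] -> 13 lines: inhw tunml lqp kpaq gvv jgrxu dpfwe dmd dez smna jgmyj rzf uuf
Hunk 5: at line 5 remove [dpfwe,dmd] add [dwik,wpbad,scx] -> 14 lines: inhw tunml lqp kpaq gvv jgrxu dwik wpbad scx dez smna jgmyj rzf uuf
Hunk 6: at line 6 remove [dwik,wpbad] add [fskig] -> 13 lines: inhw tunml lqp kpaq gvv jgrxu fskig scx dez smna jgmyj rzf uuf
Hunk 7: at line 4 remove [jgrxu,fskig,scx] add [vcslp,mnz,nqss] -> 13 lines: inhw tunml lqp kpaq gvv vcslp mnz nqss dez smna jgmyj rzf uuf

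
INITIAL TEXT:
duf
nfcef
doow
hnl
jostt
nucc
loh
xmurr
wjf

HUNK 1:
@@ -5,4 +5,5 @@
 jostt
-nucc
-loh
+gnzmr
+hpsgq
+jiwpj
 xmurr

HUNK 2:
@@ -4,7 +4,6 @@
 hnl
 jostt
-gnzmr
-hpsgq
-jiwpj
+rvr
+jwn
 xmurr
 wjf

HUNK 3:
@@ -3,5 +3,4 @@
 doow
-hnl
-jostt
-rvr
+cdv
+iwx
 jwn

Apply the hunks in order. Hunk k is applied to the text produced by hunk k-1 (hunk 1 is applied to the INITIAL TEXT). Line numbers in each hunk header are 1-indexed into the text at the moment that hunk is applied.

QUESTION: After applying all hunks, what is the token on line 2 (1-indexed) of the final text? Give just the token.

Answer: nfcef

Derivation:
Hunk 1: at line 5 remove [nucc,loh] add [gnzmr,hpsgq,jiwpj] -> 10 lines: duf nfcef doow hnl jostt gnzmr hpsgq jiwpj xmurr wjf
Hunk 2: at line 4 remove [gnzmr,hpsgq,jiwpj] add [rvr,jwn] -> 9 lines: duf nfcef doow hnl jostt rvr jwn xmurr wjf
Hunk 3: at line 3 remove [hnl,jostt,rvr] add [cdv,iwx] -> 8 lines: duf nfcef doow cdv iwx jwn xmurr wjf
Final line 2: nfcef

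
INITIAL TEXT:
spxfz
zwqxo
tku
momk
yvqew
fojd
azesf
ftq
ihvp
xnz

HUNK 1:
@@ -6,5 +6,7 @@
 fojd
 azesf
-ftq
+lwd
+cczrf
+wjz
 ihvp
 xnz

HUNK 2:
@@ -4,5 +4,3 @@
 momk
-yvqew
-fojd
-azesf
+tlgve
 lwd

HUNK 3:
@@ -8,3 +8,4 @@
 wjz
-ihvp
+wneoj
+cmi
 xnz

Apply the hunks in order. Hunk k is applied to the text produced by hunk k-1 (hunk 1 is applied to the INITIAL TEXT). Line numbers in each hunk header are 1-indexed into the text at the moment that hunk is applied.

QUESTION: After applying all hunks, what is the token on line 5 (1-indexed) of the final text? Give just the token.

Hunk 1: at line 6 remove [ftq] add [lwd,cczrf,wjz] -> 12 lines: spxfz zwqxo tku momk yvqew fojd azesf lwd cczrf wjz ihvp xnz
Hunk 2: at line 4 remove [yvqew,fojd,azesf] add [tlgve] -> 10 lines: spxfz zwqxo tku momk tlgve lwd cczrf wjz ihvp xnz
Hunk 3: at line 8 remove [ihvp] add [wneoj,cmi] -> 11 lines: spxfz zwqxo tku momk tlgve lwd cczrf wjz wneoj cmi xnz
Final line 5: tlgve

Answer: tlgve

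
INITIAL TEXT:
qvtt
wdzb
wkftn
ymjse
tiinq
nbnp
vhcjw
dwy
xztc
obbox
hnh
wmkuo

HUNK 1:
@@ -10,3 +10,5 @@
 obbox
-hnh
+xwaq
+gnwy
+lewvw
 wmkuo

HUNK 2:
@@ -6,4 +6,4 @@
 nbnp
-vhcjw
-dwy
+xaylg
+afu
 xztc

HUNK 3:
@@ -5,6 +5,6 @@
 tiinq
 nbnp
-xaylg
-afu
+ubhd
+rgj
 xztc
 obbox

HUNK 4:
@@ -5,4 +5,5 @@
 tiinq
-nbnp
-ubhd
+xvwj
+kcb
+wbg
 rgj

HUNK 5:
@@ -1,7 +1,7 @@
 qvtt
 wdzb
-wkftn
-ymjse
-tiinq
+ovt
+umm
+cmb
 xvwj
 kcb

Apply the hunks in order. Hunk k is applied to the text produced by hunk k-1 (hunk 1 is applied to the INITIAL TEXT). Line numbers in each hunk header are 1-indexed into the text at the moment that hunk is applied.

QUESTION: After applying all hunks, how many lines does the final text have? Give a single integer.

Answer: 15

Derivation:
Hunk 1: at line 10 remove [hnh] add [xwaq,gnwy,lewvw] -> 14 lines: qvtt wdzb wkftn ymjse tiinq nbnp vhcjw dwy xztc obbox xwaq gnwy lewvw wmkuo
Hunk 2: at line 6 remove [vhcjw,dwy] add [xaylg,afu] -> 14 lines: qvtt wdzb wkftn ymjse tiinq nbnp xaylg afu xztc obbox xwaq gnwy lewvw wmkuo
Hunk 3: at line 5 remove [xaylg,afu] add [ubhd,rgj] -> 14 lines: qvtt wdzb wkftn ymjse tiinq nbnp ubhd rgj xztc obbox xwaq gnwy lewvw wmkuo
Hunk 4: at line 5 remove [nbnp,ubhd] add [xvwj,kcb,wbg] -> 15 lines: qvtt wdzb wkftn ymjse tiinq xvwj kcb wbg rgj xztc obbox xwaq gnwy lewvw wmkuo
Hunk 5: at line 1 remove [wkftn,ymjse,tiinq] add [ovt,umm,cmb] -> 15 lines: qvtt wdzb ovt umm cmb xvwj kcb wbg rgj xztc obbox xwaq gnwy lewvw wmkuo
Final line count: 15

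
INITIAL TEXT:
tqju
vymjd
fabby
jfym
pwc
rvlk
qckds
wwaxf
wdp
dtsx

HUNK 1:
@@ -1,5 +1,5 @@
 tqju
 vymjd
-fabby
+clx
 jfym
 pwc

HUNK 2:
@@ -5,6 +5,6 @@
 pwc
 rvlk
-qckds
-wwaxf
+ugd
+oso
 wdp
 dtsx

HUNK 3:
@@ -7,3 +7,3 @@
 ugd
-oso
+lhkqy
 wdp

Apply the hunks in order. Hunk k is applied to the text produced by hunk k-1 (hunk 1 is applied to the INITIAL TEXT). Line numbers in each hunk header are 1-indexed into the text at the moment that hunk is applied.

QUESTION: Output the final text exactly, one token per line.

Hunk 1: at line 1 remove [fabby] add [clx] -> 10 lines: tqju vymjd clx jfym pwc rvlk qckds wwaxf wdp dtsx
Hunk 2: at line 5 remove [qckds,wwaxf] add [ugd,oso] -> 10 lines: tqju vymjd clx jfym pwc rvlk ugd oso wdp dtsx
Hunk 3: at line 7 remove [oso] add [lhkqy] -> 10 lines: tqju vymjd clx jfym pwc rvlk ugd lhkqy wdp dtsx

Answer: tqju
vymjd
clx
jfym
pwc
rvlk
ugd
lhkqy
wdp
dtsx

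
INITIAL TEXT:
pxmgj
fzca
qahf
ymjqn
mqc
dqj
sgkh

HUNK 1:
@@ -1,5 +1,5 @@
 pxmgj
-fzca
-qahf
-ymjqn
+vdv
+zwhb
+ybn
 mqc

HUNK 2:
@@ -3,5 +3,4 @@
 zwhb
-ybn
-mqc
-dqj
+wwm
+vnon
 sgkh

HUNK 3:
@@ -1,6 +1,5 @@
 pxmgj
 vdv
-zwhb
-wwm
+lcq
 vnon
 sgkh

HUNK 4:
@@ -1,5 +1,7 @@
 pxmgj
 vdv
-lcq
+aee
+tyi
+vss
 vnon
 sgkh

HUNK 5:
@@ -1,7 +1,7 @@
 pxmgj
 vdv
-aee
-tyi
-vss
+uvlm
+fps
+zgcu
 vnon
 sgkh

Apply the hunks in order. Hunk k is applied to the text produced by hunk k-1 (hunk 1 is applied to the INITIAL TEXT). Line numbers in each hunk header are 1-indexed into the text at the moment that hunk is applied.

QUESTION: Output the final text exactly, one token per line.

Answer: pxmgj
vdv
uvlm
fps
zgcu
vnon
sgkh

Derivation:
Hunk 1: at line 1 remove [fzca,qahf,ymjqn] add [vdv,zwhb,ybn] -> 7 lines: pxmgj vdv zwhb ybn mqc dqj sgkh
Hunk 2: at line 3 remove [ybn,mqc,dqj] add [wwm,vnon] -> 6 lines: pxmgj vdv zwhb wwm vnon sgkh
Hunk 3: at line 1 remove [zwhb,wwm] add [lcq] -> 5 lines: pxmgj vdv lcq vnon sgkh
Hunk 4: at line 1 remove [lcq] add [aee,tyi,vss] -> 7 lines: pxmgj vdv aee tyi vss vnon sgkh
Hunk 5: at line 1 remove [aee,tyi,vss] add [uvlm,fps,zgcu] -> 7 lines: pxmgj vdv uvlm fps zgcu vnon sgkh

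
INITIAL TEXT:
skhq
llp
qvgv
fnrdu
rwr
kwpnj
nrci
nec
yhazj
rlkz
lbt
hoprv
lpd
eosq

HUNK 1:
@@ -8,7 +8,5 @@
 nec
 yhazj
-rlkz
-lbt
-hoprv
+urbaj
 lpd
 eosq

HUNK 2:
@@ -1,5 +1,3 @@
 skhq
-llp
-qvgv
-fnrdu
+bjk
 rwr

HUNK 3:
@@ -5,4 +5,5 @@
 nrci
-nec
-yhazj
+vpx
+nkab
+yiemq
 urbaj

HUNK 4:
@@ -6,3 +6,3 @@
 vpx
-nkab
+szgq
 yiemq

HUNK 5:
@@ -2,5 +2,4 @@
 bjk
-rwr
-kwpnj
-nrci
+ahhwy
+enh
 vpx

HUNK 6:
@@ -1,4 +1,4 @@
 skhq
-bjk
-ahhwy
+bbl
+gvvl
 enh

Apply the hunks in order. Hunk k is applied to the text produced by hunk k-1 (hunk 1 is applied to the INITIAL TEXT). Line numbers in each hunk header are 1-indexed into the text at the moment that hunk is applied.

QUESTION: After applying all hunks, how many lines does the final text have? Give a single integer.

Hunk 1: at line 8 remove [rlkz,lbt,hoprv] add [urbaj] -> 12 lines: skhq llp qvgv fnrdu rwr kwpnj nrci nec yhazj urbaj lpd eosq
Hunk 2: at line 1 remove [llp,qvgv,fnrdu] add [bjk] -> 10 lines: skhq bjk rwr kwpnj nrci nec yhazj urbaj lpd eosq
Hunk 3: at line 5 remove [nec,yhazj] add [vpx,nkab,yiemq] -> 11 lines: skhq bjk rwr kwpnj nrci vpx nkab yiemq urbaj lpd eosq
Hunk 4: at line 6 remove [nkab] add [szgq] -> 11 lines: skhq bjk rwr kwpnj nrci vpx szgq yiemq urbaj lpd eosq
Hunk 5: at line 2 remove [rwr,kwpnj,nrci] add [ahhwy,enh] -> 10 lines: skhq bjk ahhwy enh vpx szgq yiemq urbaj lpd eosq
Hunk 6: at line 1 remove [bjk,ahhwy] add [bbl,gvvl] -> 10 lines: skhq bbl gvvl enh vpx szgq yiemq urbaj lpd eosq
Final line count: 10

Answer: 10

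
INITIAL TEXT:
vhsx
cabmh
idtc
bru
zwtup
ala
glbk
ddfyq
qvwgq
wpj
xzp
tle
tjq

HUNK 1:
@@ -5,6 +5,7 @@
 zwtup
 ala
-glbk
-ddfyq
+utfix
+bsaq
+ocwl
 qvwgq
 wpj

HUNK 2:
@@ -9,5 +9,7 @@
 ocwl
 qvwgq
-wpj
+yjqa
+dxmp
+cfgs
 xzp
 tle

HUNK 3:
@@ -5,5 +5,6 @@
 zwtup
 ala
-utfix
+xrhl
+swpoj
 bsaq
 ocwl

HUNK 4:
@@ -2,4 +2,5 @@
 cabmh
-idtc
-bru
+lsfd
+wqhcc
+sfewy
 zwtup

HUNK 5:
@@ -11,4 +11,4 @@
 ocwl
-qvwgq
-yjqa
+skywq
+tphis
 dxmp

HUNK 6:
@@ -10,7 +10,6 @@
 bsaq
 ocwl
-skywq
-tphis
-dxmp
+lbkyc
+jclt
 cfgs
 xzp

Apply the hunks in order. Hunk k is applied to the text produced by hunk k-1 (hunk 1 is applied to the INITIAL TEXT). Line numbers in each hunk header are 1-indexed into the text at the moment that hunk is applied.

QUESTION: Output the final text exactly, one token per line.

Answer: vhsx
cabmh
lsfd
wqhcc
sfewy
zwtup
ala
xrhl
swpoj
bsaq
ocwl
lbkyc
jclt
cfgs
xzp
tle
tjq

Derivation:
Hunk 1: at line 5 remove [glbk,ddfyq] add [utfix,bsaq,ocwl] -> 14 lines: vhsx cabmh idtc bru zwtup ala utfix bsaq ocwl qvwgq wpj xzp tle tjq
Hunk 2: at line 9 remove [wpj] add [yjqa,dxmp,cfgs] -> 16 lines: vhsx cabmh idtc bru zwtup ala utfix bsaq ocwl qvwgq yjqa dxmp cfgs xzp tle tjq
Hunk 3: at line 5 remove [utfix] add [xrhl,swpoj] -> 17 lines: vhsx cabmh idtc bru zwtup ala xrhl swpoj bsaq ocwl qvwgq yjqa dxmp cfgs xzp tle tjq
Hunk 4: at line 2 remove [idtc,bru] add [lsfd,wqhcc,sfewy] -> 18 lines: vhsx cabmh lsfd wqhcc sfewy zwtup ala xrhl swpoj bsaq ocwl qvwgq yjqa dxmp cfgs xzp tle tjq
Hunk 5: at line 11 remove [qvwgq,yjqa] add [skywq,tphis] -> 18 lines: vhsx cabmh lsfd wqhcc sfewy zwtup ala xrhl swpoj bsaq ocwl skywq tphis dxmp cfgs xzp tle tjq
Hunk 6: at line 10 remove [skywq,tphis,dxmp] add [lbkyc,jclt] -> 17 lines: vhsx cabmh lsfd wqhcc sfewy zwtup ala xrhl swpoj bsaq ocwl lbkyc jclt cfgs xzp tle tjq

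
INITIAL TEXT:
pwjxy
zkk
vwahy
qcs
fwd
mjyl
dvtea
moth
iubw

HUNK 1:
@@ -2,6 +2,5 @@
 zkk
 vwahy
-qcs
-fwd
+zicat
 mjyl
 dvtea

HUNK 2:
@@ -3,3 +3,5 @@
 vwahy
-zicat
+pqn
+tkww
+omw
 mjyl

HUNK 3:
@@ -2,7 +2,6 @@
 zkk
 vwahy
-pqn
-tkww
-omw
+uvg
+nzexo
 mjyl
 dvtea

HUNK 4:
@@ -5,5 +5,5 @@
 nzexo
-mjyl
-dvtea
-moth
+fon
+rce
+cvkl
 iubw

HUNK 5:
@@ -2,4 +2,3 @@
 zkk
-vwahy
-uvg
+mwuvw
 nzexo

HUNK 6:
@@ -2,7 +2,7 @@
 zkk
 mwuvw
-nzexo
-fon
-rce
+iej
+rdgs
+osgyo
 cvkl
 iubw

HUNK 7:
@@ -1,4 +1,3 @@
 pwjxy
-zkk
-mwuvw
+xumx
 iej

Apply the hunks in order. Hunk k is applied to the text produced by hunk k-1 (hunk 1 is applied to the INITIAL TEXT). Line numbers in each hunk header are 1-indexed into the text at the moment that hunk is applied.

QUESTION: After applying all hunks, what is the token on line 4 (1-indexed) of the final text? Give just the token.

Hunk 1: at line 2 remove [qcs,fwd] add [zicat] -> 8 lines: pwjxy zkk vwahy zicat mjyl dvtea moth iubw
Hunk 2: at line 3 remove [zicat] add [pqn,tkww,omw] -> 10 lines: pwjxy zkk vwahy pqn tkww omw mjyl dvtea moth iubw
Hunk 3: at line 2 remove [pqn,tkww,omw] add [uvg,nzexo] -> 9 lines: pwjxy zkk vwahy uvg nzexo mjyl dvtea moth iubw
Hunk 4: at line 5 remove [mjyl,dvtea,moth] add [fon,rce,cvkl] -> 9 lines: pwjxy zkk vwahy uvg nzexo fon rce cvkl iubw
Hunk 5: at line 2 remove [vwahy,uvg] add [mwuvw] -> 8 lines: pwjxy zkk mwuvw nzexo fon rce cvkl iubw
Hunk 6: at line 2 remove [nzexo,fon,rce] add [iej,rdgs,osgyo] -> 8 lines: pwjxy zkk mwuvw iej rdgs osgyo cvkl iubw
Hunk 7: at line 1 remove [zkk,mwuvw] add [xumx] -> 7 lines: pwjxy xumx iej rdgs osgyo cvkl iubw
Final line 4: rdgs

Answer: rdgs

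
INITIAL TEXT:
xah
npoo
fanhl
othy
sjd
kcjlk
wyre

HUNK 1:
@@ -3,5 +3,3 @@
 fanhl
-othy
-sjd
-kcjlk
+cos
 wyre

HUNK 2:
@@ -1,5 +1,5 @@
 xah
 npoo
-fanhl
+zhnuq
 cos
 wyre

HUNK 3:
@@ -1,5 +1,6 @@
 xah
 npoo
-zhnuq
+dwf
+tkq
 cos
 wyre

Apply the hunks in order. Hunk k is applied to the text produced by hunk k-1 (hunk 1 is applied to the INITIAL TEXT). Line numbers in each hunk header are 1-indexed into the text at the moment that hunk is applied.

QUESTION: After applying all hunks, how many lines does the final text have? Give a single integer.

Answer: 6

Derivation:
Hunk 1: at line 3 remove [othy,sjd,kcjlk] add [cos] -> 5 lines: xah npoo fanhl cos wyre
Hunk 2: at line 1 remove [fanhl] add [zhnuq] -> 5 lines: xah npoo zhnuq cos wyre
Hunk 3: at line 1 remove [zhnuq] add [dwf,tkq] -> 6 lines: xah npoo dwf tkq cos wyre
Final line count: 6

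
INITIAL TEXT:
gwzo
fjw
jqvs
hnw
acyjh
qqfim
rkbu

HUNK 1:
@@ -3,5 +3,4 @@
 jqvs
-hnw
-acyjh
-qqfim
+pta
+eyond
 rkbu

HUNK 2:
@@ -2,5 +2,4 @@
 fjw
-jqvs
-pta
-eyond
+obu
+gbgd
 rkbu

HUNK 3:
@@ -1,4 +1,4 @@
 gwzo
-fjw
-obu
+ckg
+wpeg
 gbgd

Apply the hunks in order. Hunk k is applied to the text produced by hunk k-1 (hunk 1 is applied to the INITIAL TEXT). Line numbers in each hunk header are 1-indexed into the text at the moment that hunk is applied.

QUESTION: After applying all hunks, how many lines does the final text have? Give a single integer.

Answer: 5

Derivation:
Hunk 1: at line 3 remove [hnw,acyjh,qqfim] add [pta,eyond] -> 6 lines: gwzo fjw jqvs pta eyond rkbu
Hunk 2: at line 2 remove [jqvs,pta,eyond] add [obu,gbgd] -> 5 lines: gwzo fjw obu gbgd rkbu
Hunk 3: at line 1 remove [fjw,obu] add [ckg,wpeg] -> 5 lines: gwzo ckg wpeg gbgd rkbu
Final line count: 5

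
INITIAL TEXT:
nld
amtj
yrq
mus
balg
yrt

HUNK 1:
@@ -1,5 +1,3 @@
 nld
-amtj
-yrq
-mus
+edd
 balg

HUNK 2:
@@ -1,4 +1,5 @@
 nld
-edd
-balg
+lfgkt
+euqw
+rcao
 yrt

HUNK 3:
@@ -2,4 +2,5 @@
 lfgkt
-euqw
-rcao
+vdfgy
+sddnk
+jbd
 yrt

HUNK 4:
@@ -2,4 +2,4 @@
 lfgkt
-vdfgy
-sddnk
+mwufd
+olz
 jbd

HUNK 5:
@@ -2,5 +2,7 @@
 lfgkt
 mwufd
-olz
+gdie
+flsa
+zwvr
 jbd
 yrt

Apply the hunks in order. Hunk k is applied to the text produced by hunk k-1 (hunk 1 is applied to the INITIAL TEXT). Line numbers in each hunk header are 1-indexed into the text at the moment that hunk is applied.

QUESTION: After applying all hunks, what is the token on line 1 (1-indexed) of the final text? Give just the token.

Answer: nld

Derivation:
Hunk 1: at line 1 remove [amtj,yrq,mus] add [edd] -> 4 lines: nld edd balg yrt
Hunk 2: at line 1 remove [edd,balg] add [lfgkt,euqw,rcao] -> 5 lines: nld lfgkt euqw rcao yrt
Hunk 3: at line 2 remove [euqw,rcao] add [vdfgy,sddnk,jbd] -> 6 lines: nld lfgkt vdfgy sddnk jbd yrt
Hunk 4: at line 2 remove [vdfgy,sddnk] add [mwufd,olz] -> 6 lines: nld lfgkt mwufd olz jbd yrt
Hunk 5: at line 2 remove [olz] add [gdie,flsa,zwvr] -> 8 lines: nld lfgkt mwufd gdie flsa zwvr jbd yrt
Final line 1: nld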